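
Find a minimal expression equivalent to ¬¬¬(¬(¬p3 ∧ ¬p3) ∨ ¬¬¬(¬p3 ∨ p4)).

¬¬¬(¬(¬p3 ∧ ¬p3) ∨ ¬¬¬(¬p3 ∨ p4))
= ¬(¬(¬p3 ∧ ¬p3) ∨ ¬¬¬(¬p3 ∨ p4))   (double negation)
= ¬(¬¬p3 ∨ ¬¬¬(¬p3 ∨ p4))   (idempotence)
= ¬p3 ∧ ¬¬(¬p3 ∨ p4)   (De Morgan)
= ¬p3 ∧ (¬p3 ∨ p4)   (double negation)
= ¬p3   (absorption)

¬p3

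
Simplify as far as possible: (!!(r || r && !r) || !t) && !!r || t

r || t

(!!(r || r && !r) || !t) && !!r || t
= (!!r || !t) && !!r || t
= !!r || t
= r || t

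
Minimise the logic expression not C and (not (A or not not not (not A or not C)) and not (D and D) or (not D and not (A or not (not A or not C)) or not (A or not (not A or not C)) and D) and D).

not C and not A

not C and (not (A or not not not (not A or not C)) and not (D and D) or (not D and not (A or not (not A or not C)) or not (A or not (not A or not C)) and D) and D)
= not C and (not (A or not not not (not A or not C)) and not (D and D) or not (A or not (not A or not C)) and D)
= not C and (not (A or not (not A or not C)) and not (D and D) or not (A or not (not A or not C)) and D)
= not C and (not (A or not (not A or not C)) and not D or not (A or not (not A or not C)) and D)
= not C and not (A or not (not A or not C))
= not C and not (A or A and C)
= not C and not A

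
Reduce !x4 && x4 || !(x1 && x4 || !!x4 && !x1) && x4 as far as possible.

!x4 && x4 || !(x1 && x4 || !!x4 && !x1) && x4
= !x4 && x4 || !(x1 && x4 || x4 && !x1) && x4
= !x4 && x4 || !x4 && x4
= !x4 && x4
= false

false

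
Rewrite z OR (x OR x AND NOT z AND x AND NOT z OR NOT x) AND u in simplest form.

z OR (x OR x AND NOT z AND x AND NOT z OR NOT x) AND u
= z OR (x OR x AND NOT z OR NOT x) AND u   [idempotence]
= z OR (x OR NOT x) AND u   [absorption]
= z OR u   [complement / identity]

z OR u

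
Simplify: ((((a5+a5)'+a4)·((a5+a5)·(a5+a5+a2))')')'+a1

a5'+a1

((((a5+a5)'+a4)·((a5+a5)·(a5+a5+a2))')')'+a1
= ((a5+a5)'+a4)·((a5+a5)·(a5+a5+a2))'+a1
= ((a5+a5)'+a4)·(a5+a5)'+a1
= (a5+a5)'+a1
= a5'+a1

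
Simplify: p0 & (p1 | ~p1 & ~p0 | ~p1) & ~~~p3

p0 & ~p3

p0 & (p1 | ~p1 & ~p0 | ~p1) & ~~~p3
= p0 & (p1 | ~p1) & ~~~p3   — absorption
= p0 & ~~~p3   — complement / identity
= p0 & ~p3   — double negation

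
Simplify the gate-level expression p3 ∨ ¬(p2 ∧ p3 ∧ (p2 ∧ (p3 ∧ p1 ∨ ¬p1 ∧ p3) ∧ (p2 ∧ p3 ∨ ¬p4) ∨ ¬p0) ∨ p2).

p3 ∨ ¬(p2 ∧ p3 ∧ (p2 ∧ (p3 ∧ p1 ∨ ¬p1 ∧ p3) ∧ (p2 ∧ p3 ∨ ¬p4) ∨ ¬p0) ∨ p2)
= p3 ∨ ¬(p2 ∧ p3 ∧ (p2 ∧ p3 ∧ (p2 ∧ p3 ∨ ¬p4) ∨ ¬p0) ∨ p2)   [distribution]
= p3 ∨ ¬(p2 ∧ p3 ∧ (p2 ∧ p3 ∨ ¬p0) ∨ p2)   [absorption]
= p3 ∨ ¬(p2 ∧ p3 ∨ p2)   [absorption]
= p3 ∨ ¬p2   [absorption]

p3 ∨ ¬p2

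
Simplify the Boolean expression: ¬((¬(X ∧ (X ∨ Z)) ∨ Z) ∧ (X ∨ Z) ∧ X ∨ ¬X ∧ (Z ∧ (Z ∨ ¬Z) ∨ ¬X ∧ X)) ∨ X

¬Z ∨ X

¬((¬(X ∧ (X ∨ Z)) ∨ Z) ∧ (X ∨ Z) ∧ X ∨ ¬X ∧ (Z ∧ (Z ∨ ¬Z) ∨ ¬X ∧ X)) ∨ X
= ¬((¬(X ∧ (X ∨ Z)) ∨ Z) ∧ (X ∨ Z) ∧ X ∨ ¬X ∧ (Z ∨ ¬X ∧ X)) ∨ X   — complement / identity
= ¬((Z ∨ ¬(X ∧ (X ∨ Z)) ∧ X) ∧ X ∨ ¬X ∧ (Z ∨ ¬X ∧ X)) ∨ X   — distribution
= ¬((Z ∨ ¬X ∧ X) ∧ X ∨ ¬X ∧ (Z ∨ ¬X ∧ X)) ∨ X   — absorption
= ¬(Z ∨ ¬X ∧ X) ∨ X   — distribution
= ¬Z ∨ X   — complement / identity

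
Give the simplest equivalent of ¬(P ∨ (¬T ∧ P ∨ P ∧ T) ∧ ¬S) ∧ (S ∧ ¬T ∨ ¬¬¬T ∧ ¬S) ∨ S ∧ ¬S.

¬P ∧ ¬T

¬(P ∨ (¬T ∧ P ∨ P ∧ T) ∧ ¬S) ∧ (S ∧ ¬T ∨ ¬¬¬T ∧ ¬S) ∨ S ∧ ¬S
= ¬(P ∨ (¬T ∧ P ∨ P ∧ T) ∧ ¬S) ∧ (S ∧ ¬T ∨ ¬T ∧ ¬S) ∨ S ∧ ¬S   — double negation
= ¬(P ∨ (¬T ∧ P ∨ P ∧ T) ∧ ¬S) ∧ ¬T ∨ S ∧ ¬S   — distribution
= ¬(P ∨ P ∧ ¬S) ∧ ¬T ∨ S ∧ ¬S   — distribution
= ¬P ∧ ¬T ∨ S ∧ ¬S   — absorption
= ¬P ∧ ¬T   — complement / identity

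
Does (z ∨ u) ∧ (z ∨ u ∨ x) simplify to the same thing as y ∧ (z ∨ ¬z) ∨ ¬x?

No

E1: (z ∨ u) ∧ (z ∨ u ∨ x)
    = z ∨ u
E2: y ∧ (z ∨ ¬z) ∨ ¬x
    = y ∨ ¬x
These differ: at u=0, x=0, y=0, z=0, E1 = 0 but E2 = 1.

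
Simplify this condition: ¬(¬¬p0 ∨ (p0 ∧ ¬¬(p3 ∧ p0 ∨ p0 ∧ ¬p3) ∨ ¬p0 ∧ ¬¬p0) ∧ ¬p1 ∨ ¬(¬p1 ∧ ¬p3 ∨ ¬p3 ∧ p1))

¬p0 ∧ ¬p3

¬(¬¬p0 ∨ (p0 ∧ ¬¬(p3 ∧ p0 ∨ p0 ∧ ¬p3) ∨ ¬p0 ∧ ¬¬p0) ∧ ¬p1 ∨ ¬(¬p1 ∧ ¬p3 ∨ ¬p3 ∧ p1))
= ¬(¬¬p0 ∨ (p0 ∧ ¬¬p0 ∨ ¬p0 ∧ ¬¬p0) ∧ ¬p1 ∨ ¬(¬p1 ∧ ¬p3 ∨ ¬p3 ∧ p1))
= ¬(¬¬p0 ∨ ¬¬p0 ∧ ¬p1 ∨ ¬(¬p1 ∧ ¬p3 ∨ ¬p3 ∧ p1))
= ¬(¬¬p0 ∨ ¬(¬p1 ∧ ¬p3 ∨ ¬p3 ∧ p1))
= ¬(¬¬p0 ∨ ¬¬p3)
= ¬p0 ∧ ¬p3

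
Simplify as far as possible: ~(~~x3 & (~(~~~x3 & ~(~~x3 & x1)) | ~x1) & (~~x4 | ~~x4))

~x3 | ~x4

~(~~x3 & (~(~~~x3 & ~(~~x3 & x1)) | ~x1) & (~~x4 | ~~x4))
= ~(~~x3 & (~(~~~x3 & ~(~~x3 & x1)) | ~x1) & ~~x4)   (idempotence)
= ~(~~x3 & (~~x3 | ~~x3 & x1 | ~x1) & ~~x4)   (De Morgan)
= ~(~~x3 & (~~x3 | ~x1) & ~~x4)   (absorption)
= ~(~~x3 & ~~x4)   (absorption)
= ~x3 | ~x4   (De Morgan)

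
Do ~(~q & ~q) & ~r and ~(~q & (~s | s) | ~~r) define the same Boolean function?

Yes

E1: ~(~q & ~q) & ~r
    = (q | q) & ~r   — De Morgan
    = q & ~r   — idempotence
E2: ~(~q & (~s | s) | ~~r)
    = ~(~q | ~~r)   — complement / identity
    = q & ~r   — De Morgan
Both reduce to q & ~r, so they are equivalent.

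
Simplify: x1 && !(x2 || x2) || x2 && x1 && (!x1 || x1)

x1 && !(x2 || x2) || x2 && x1 && (!x1 || x1)
= x1 && !x2 || x2 && x1 && (!x1 || x1)
= x1 && !x2 || x2 && x1
= x1

x1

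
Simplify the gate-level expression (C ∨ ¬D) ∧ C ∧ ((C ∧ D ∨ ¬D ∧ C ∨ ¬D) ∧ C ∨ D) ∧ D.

C ∧ D

(C ∨ ¬D) ∧ C ∧ ((C ∧ D ∨ ¬D ∧ C ∨ ¬D) ∧ C ∨ D) ∧ D
= (C ∨ ¬D) ∧ C ∧ ((C ∨ ¬D) ∧ C ∨ D) ∧ D
= (C ∨ ¬D) ∧ C ∧ D
= C ∧ D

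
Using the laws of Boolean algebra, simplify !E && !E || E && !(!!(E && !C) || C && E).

!E && !E || E && !(!!(E && !C) || C && E)
= !E && !E || E && !(E && !C || C && E)   — double negation
= !E && !E || E && !E   — distribution
= !E   — distribution

!E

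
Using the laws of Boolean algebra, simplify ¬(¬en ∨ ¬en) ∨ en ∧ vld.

en

¬(¬en ∨ ¬en) ∨ en ∧ vld
= en ∧ en ∨ en ∧ vld   — De Morgan
= (en ∨ vld) ∧ en   — distribution
= en   — absorption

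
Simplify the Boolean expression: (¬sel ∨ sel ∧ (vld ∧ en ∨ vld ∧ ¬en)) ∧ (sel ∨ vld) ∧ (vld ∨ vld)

vld

(¬sel ∨ sel ∧ (vld ∧ en ∨ vld ∧ ¬en)) ∧ (sel ∨ vld) ∧ (vld ∨ vld)
= (¬sel ∨ sel ∧ (vld ∧ en ∨ vld ∧ ¬en)) ∧ (vld ∨ sel ∧ vld)
= (¬sel ∨ sel ∧ vld) ∧ (vld ∨ sel ∧ vld)
= sel ∧ vld ∨ ¬sel ∧ vld
= vld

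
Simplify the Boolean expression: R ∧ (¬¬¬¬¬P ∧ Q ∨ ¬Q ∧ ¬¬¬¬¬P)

R ∧ (¬¬¬¬¬P ∧ Q ∨ ¬Q ∧ ¬¬¬¬¬P)
= R ∧ ¬¬¬¬¬P   — distribution
= R ∧ ¬¬¬P   — double negation
= R ∧ ¬P   — double negation

R ∧ ¬P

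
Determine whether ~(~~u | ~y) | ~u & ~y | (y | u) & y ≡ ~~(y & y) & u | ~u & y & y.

No

E1: ~(~~u | ~y) | ~u & ~y | (y | u) & y
    = ~u & y | ~u & ~y | (y | u) & y   — De Morgan
    = ~u | (y | u) & y   — distribution
    = ~u | y   — absorption
E2: ~~(y & y) & u | ~u & y & y
    = y & y & u | ~u & y & y   — double negation
    = y & y   — distribution
    = y   — idempotence
These differ: at u=0, y=0, E1 = 1 but E2 = 0.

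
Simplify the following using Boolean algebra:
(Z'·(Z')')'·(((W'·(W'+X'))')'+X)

(Z'·(Z')')'·(((W'·(W'+X'))')'+X)
= (Z'·(Z')')'·(((W')')'+X)   — absorption
= (Z+Z')·(((W')')'+X)   — De Morgan
= (Z+Z')·(W'+X)   — double negation
= W'+X   — complement / identity

W'+X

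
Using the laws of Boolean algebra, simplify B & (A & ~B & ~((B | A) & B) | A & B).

B & (A & ~B & ~((B | A) & B) | A & B)
= B & (A & ~B & ~B | A & B)   — absorption
= B & (A & ~B | A & B)   — idempotence
= B & A   — distribution

B & A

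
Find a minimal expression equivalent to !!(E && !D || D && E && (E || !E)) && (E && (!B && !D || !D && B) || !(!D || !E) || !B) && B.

!!(E && !D || D && E && (E || !E)) && (E && (!B && !D || !D && B) || !(!D || !E) || !B) && B
= (E && !D || D && E && (E || !E)) && (E && (!B && !D || !D && B) || !(!D || !E) || !B) && B
= (E && !D || D && E && (E || !E)) && (E && (!B && !D || !D && B) || D && E || !B) && B
= (E && !D || D && E && (E || !E)) && (E && !D || D && E || !B) && B
= (E && !D || D && E) && (E && !D || D && E || !B) && B
= (E && !D || D && E) && B
= E && B

E && B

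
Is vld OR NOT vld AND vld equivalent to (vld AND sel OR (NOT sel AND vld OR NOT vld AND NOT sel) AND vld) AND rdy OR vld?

Yes

E1: vld OR NOT vld AND vld
    = vld
E2: (vld AND sel OR (NOT sel AND vld OR NOT vld AND NOT sel) AND vld) AND rdy OR vld
    = (vld AND sel OR NOT sel AND vld) AND rdy OR vld
    = vld AND rdy OR vld
    = vld
Both reduce to vld, so they are equivalent.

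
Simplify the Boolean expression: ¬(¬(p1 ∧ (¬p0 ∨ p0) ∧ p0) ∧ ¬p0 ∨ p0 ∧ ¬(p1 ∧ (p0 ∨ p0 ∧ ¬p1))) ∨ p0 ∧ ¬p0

p1 ∧ p0

¬(¬(p1 ∧ (¬p0 ∨ p0) ∧ p0) ∧ ¬p0 ∨ p0 ∧ ¬(p1 ∧ (p0 ∨ p0 ∧ ¬p1))) ∨ p0 ∧ ¬p0
= ¬(¬(p1 ∧ (¬p0 ∨ p0) ∧ p0) ∧ ¬p0 ∨ p0 ∧ ¬(p1 ∧ p0)) ∨ p0 ∧ ¬p0   — absorption
= ¬(¬(p1 ∧ (¬p0 ∨ p0) ∧ p0) ∧ ¬p0 ∨ p0 ∧ ¬(p1 ∧ p0))   — complement / identity
= ¬(¬(p1 ∧ p0) ∧ ¬p0 ∨ p0 ∧ ¬(p1 ∧ p0))   — complement / identity
= ¬¬(p1 ∧ p0)   — distribution
= p1 ∧ p0   — double negation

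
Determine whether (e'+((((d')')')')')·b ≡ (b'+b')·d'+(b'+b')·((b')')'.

No

E1: (e'+((((d')')')')')·b
    = (e'+((d')')')·b
    = (e'+d')·b
E2: (b'+b')·d'+(b'+b')·((b')')'
    = (b'+b')·d'+(b'+b')·b'
    = (b'+b')·(d'+b')
    = b'+b'·d'
    = b'
These differ: at b=0, d=0, e=1, E1 = 0 but E2 = 1.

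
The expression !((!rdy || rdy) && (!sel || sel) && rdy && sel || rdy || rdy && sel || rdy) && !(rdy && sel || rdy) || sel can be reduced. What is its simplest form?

!rdy || sel

!((!rdy || rdy) && (!sel || sel) && rdy && sel || rdy || rdy && sel || rdy) && !(rdy && sel || rdy) || sel
= !((!rdy || rdy) && rdy && sel || rdy || rdy && sel || rdy) && !(rdy && sel || rdy) || sel
= !(rdy && sel || rdy || rdy && sel || rdy) && !(rdy && sel || rdy) || sel
= !(rdy && sel || rdy) && !(rdy && sel || rdy) || sel
= !(rdy && sel || rdy) || sel
= !rdy || sel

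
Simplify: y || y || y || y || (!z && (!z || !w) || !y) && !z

y || y || y || y || (!z && (!z || !w) || !y) && !z
= y || y || (!z && (!z || !w) || !y) && !z   — idempotence
= y || y || (!z || !y) && !z   — absorption
= y || (!z || !y) && !z   — idempotence
= y || !z   — absorption

y || !z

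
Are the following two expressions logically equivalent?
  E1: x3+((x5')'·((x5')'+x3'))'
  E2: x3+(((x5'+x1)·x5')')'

E1: x3+((x5')'·((x5')'+x3'))'
    = x3+((x5')')'   [absorption]
    = x3+x5'   [double negation]
E2: x3+(((x5'+x1)·x5')')'
    = x3+((x5')')'   [absorption]
    = x3+x5'   [double negation]
Both reduce to x3+x5', so they are equivalent.

Yes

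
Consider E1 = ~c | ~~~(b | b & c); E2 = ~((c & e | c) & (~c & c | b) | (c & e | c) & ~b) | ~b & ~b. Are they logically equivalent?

E1: ~c | ~~~(b | b & c)
    = ~c | ~~~b   [absorption]
    = ~c | ~b   [double negation]
E2: ~((c & e | c) & (~c & c | b) | (c & e | c) & ~b) | ~b & ~b
    = ~((c & e | c) & b | (c & e | c) & ~b) | ~b & ~b   [complement / identity]
    = ~(c & e | c) | ~b & ~b   [distribution]
    = ~(c & e | c) | ~b   [idempotence]
    = ~c | ~b   [absorption]
Both reduce to ~c | ~b, so they are equivalent.

Yes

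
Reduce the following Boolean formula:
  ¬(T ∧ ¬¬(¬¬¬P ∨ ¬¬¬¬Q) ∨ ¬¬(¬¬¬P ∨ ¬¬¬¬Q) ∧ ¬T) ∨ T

P ∧ ¬Q ∨ T

¬(T ∧ ¬¬(¬¬¬P ∨ ¬¬¬¬Q) ∨ ¬¬(¬¬¬P ∨ ¬¬¬¬Q) ∧ ¬T) ∨ T
= ¬¬¬(¬¬¬P ∨ ¬¬¬¬Q) ∨ T   (distribution)
= ¬¬¬(¬P ∨ ¬¬¬¬Q) ∨ T   (double negation)
= ¬(¬P ∨ ¬¬¬¬Q) ∨ T   (double negation)
= P ∧ ¬¬¬Q ∨ T   (De Morgan)
= P ∧ ¬Q ∨ T   (double negation)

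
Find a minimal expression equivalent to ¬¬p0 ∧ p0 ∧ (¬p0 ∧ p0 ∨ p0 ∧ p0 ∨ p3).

¬¬p0 ∧ p0 ∧ (¬p0 ∧ p0 ∨ p0 ∧ p0 ∨ p3)
= ¬¬p0 ∧ p0 ∧ (p0 ∨ p3)   [distribution]
= p0 ∧ p0 ∧ (p0 ∨ p3)   [double negation]
= p0 ∧ (p0 ∨ p3)   [idempotence]
= p0   [absorption]

p0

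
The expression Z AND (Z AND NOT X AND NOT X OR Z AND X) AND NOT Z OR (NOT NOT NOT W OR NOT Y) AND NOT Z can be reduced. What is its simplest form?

(NOT W OR NOT Y) AND NOT Z

Z AND (Z AND NOT X AND NOT X OR Z AND X) AND NOT Z OR (NOT NOT NOT W OR NOT Y) AND NOT Z
= Z AND (Z AND NOT X OR Z AND X) AND NOT Z OR (NOT NOT NOT W OR NOT Y) AND NOT Z   [idempotence]
= Z AND Z AND NOT Z OR (NOT NOT NOT W OR NOT Y) AND NOT Z   [distribution]
= Z AND NOT Z OR (NOT NOT NOT W OR NOT Y) AND NOT Z   [idempotence]
= Z AND NOT Z OR (NOT W OR NOT Y) AND NOT Z   [double negation]
= (NOT W OR NOT Y) AND NOT Z   [complement / identity]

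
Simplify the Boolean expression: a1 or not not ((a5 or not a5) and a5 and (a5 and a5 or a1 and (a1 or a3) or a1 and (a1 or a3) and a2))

a1 or not not ((a5 or not a5) and a5 and (a5 and a5 or a1 and (a1 or a3) or a1 and (a1 or a3) and a2))
= a1 or not not ((a5 or not a5) and a5 and (a5 and a5 or a1 and (a1 or a3)))
= a1 or not not ((a5 or not a5) and a5 and (a5 or a1 and (a1 or a3)))
= a1 or (a5 or not a5) and a5 and (a5 or a1 and (a1 or a3))
= a1 or a5 and (a5 or a1 and (a1 or a3))
= a1 or a5 and (a5 or a1)
= a1 or a5

a1 or a5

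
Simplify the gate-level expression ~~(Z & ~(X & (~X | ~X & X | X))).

Z & ~X

~~(Z & ~(X & (~X | ~X & X | X)))
= ~~(Z & ~(X & (~X | X)))   (complement / identity)
= Z & ~(X & (~X | X))   (double negation)
= Z & ~X   (complement / identity)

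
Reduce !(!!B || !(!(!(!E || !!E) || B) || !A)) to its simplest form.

!(!!B || !(!(!(!E || !!E) || B) || !A))
= !(!!B || !(!(E && !E || B) || !A))   (De Morgan)
= !(!!B || !(!B || !A))   (complement / identity)
= !B && (!B || !A)   (De Morgan)
= !B   (absorption)

!B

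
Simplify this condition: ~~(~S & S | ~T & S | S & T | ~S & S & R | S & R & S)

S

~~(~S & S | ~T & S | S & T | ~S & S & R | S & R & S)
= ~~(~S & S | ~T & S | S & T | S & R)   (distribution)
= ~~(~S & S | S | S & R)   (distribution)
= ~S & S | S | S & R   (double negation)
= S | S & R   (complement / identity)
= S   (absorption)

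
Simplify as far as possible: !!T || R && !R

!!T || R && !R
= T || R && !R   — double negation
= T   — complement / identity

T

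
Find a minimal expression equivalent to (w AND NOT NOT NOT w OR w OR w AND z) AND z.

(w AND NOT NOT NOT w OR w OR w AND z) AND z
= (w AND NOT w OR w OR w AND z) AND z
= (w OR w AND z) AND z
= w AND z

w AND z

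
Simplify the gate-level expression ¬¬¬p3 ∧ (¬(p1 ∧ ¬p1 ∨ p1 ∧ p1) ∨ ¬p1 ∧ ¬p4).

¬p3 ∧ ¬p1

¬¬¬p3 ∧ (¬(p1 ∧ ¬p1 ∨ p1 ∧ p1) ∨ ¬p1 ∧ ¬p4)
= ¬¬¬p3 ∧ (¬p1 ∨ ¬p1 ∧ ¬p4)
= ¬p3 ∧ (¬p1 ∨ ¬p1 ∧ ¬p4)
= ¬p3 ∧ ¬p1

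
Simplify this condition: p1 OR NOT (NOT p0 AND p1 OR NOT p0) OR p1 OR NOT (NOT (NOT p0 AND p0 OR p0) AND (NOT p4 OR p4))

p1 OR NOT (NOT p0 AND p1 OR NOT p0) OR p1 OR NOT (NOT (NOT p0 AND p0 OR p0) AND (NOT p4 OR p4))
= p1 OR NOT NOT p0 OR p1 OR NOT (NOT (NOT p0 AND p0 OR p0) AND (NOT p4 OR p4))   [absorption]
= p1 OR NOT NOT p0 OR p1 OR NOT (NOT p0 AND (NOT p4 OR p4))   [complement / identity]
= p1 OR NOT NOT p0 OR p1 OR NOT NOT p0   [complement / identity]
= p1 OR NOT NOT p0   [idempotence]
= p1 OR p0   [double negation]

p1 OR p0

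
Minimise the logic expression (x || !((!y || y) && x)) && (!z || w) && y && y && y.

(x || !((!y || y) && x)) && (!z || w) && y && y && y
= (x || !x) && (!z || w) && y && y && y   — complement / identity
= (x || !x) && (!z || w) && y && y   — idempotence
= (!z || w) && y && y   — complement / identity
= (!z || w) && y   — idempotence

(!z || w) && y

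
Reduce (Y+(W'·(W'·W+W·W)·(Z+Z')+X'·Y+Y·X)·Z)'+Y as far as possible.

(Y+(W'·(W'·W+W·W)·(Z+Z')+X'·Y+Y·X)·Z)'+Y
= (Y+(W'·W·(Z+Z')+X'·Y+Y·X)·Z)'+Y   [distribution]
= (Y+(W'·W·(Z+Z')+Y)·Z)'+Y   [distribution]
= (Y+(W'·W+Y)·Z)'+Y   [complement / identity]
= (Y+Y·Z)'+Y   [complement / identity]
= Y'+Y   [absorption]
= 1   [complement]

1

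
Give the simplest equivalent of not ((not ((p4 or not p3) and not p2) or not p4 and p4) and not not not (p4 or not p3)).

not ((not ((p4 or not p3) and not p2) or not p4 and p4) and not not not (p4 or not p3))
= not (not ((p4 or not p3) and not p2) and not not not (p4 or not p3))   [complement / identity]
= not (not ((p4 or not p3) and not p2) and not (p4 or not p3))   [double negation]
= (p4 or not p3) and not p2 or p4 or not p3   [De Morgan]
= p4 or not p3   [absorption]

p4 or not p3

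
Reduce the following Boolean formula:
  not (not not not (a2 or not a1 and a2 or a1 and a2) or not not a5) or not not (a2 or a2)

not (not not not (a2 or not a1 and a2 or a1 and a2) or not not a5) or not not (a2 or a2)
= not not (a2 or not a1 and a2 or a1 and a2) and not a5 or not not (a2 or a2)   (De Morgan)
= not not (a2 or a2) and not a5 or not not (a2 or a2)   (distribution)
= not not (a2 or a2)   (absorption)
= a2 or a2   (double negation)
= a2   (idempotence)

a2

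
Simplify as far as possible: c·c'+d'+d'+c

c·c'+d'+d'+c
= d'+d'+c   [complement / identity]
= d'+c   [idempotence]

d'+c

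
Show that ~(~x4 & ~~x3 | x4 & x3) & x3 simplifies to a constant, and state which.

0

~(~x4 & ~~x3 | x4 & x3) & x3
= ~(~x4 & x3 | x4 & x3) & x3
= ~x3 & x3
= 0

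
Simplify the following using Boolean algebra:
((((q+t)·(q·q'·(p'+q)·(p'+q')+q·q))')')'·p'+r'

q'·p'+r'

((((q+t)·(q·q'·(p'+q)·(p'+q')+q·q))')')'·p'+r'
= ((((q+t)·(q·q'·(q·q'+p')+q·q))')')'·p'+r'   (distribution)
= ((((q+t)·(q·q'+q·q))')')'·p'+r'   (absorption)
= ((((q+t)·q)')')'·p'+r'   (distribution)
= ((q')')'·p'+r'   (absorption)
= q'·p'+r'   (double negation)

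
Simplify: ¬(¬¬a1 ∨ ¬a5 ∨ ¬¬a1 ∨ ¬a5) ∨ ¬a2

¬(¬¬a1 ∨ ¬a5 ∨ ¬¬a1 ∨ ¬a5) ∨ ¬a2
= ¬(¬¬a1 ∨ ¬a5) ∨ ¬a2
= ¬a1 ∧ a5 ∨ ¬a2

¬a1 ∧ a5 ∨ ¬a2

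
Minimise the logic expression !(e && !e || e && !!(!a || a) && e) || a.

!(e && !e || e && !!(!a || a) && e) || a
= !(e && !e || e && (!a || a) && e) || a   — double negation
= !(e && !e || e && e) || a   — complement / identity
= !e || a   — distribution

!e || a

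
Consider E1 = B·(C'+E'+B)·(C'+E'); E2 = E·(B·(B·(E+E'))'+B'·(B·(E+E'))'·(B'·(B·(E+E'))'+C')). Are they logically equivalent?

E1: B·(C'+E'+B)·(C'+E')
    = B·(C'+E')   [absorption]
E2: E·(B·(B·(E+E'))'+B'·(B·(E+E'))'·(B'·(B·(E+E'))'+C'))
    = E·(B·(B·(E+E'))'+B'·(B·(E+E'))')   [absorption]
    = E·(B·(E+E'))'   [distribution]
    = E·B'   [complement / identity]
These differ: at B=0, C=0, E=1, E1 = 0 but E2 = 1.

No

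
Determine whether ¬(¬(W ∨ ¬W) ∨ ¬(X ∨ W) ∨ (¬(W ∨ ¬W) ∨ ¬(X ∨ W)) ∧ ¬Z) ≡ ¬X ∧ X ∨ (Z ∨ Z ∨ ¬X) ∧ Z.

No

E1: ¬(¬(W ∨ ¬W) ∨ ¬(X ∨ W) ∨ (¬(W ∨ ¬W) ∨ ¬(X ∨ W)) ∧ ¬Z)
    = ¬(¬(W ∨ ¬W) ∨ ¬(X ∨ W))   [absorption]
    = (W ∨ ¬W) ∧ (X ∨ W)   [De Morgan]
    = X ∨ W   [complement / identity]
E2: ¬X ∧ X ∨ (Z ∨ Z ∨ ¬X) ∧ Z
    = (Z ∨ Z ∨ ¬X) ∧ Z   [complement / identity]
    = (Z ∨ ¬X) ∧ Z   [idempotence]
    = Z   [absorption]
These differ: at W=0, X=0, Z=1, E1 = 0 but E2 = 1.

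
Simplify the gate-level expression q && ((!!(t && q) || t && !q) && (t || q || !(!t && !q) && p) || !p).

q && (t || !p)

q && ((!!(t && q) || t && !q) && (t || q || !(!t && !q) && p) || !p)
= q && ((t && q || t && !q) && (t || q || !(!t && !q) && p) || !p)   [double negation]
= q && ((t && q || t && !q) && (t || q || (t || q) && p) || !p)   [De Morgan]
= q && (t && (t || q || (t || q) && p) || !p)   [distribution]
= q && (t && (t || q) || !p)   [absorption]
= q && (t || !p)   [absorption]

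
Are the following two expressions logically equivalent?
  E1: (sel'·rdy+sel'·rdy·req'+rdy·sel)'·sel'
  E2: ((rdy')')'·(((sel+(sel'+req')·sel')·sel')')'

E1: (sel'·rdy+sel'·rdy·req'+rdy·sel)'·sel'
    = (sel'·rdy+rdy·sel)'·sel'
    = rdy'·sel'
E2: ((rdy')')'·(((sel+(sel'+req')·sel')·sel')')'
    = ((rdy')')'·(sel+(sel'+req')·sel')·sel'
    = ((rdy')')'·(sel+sel')·sel'
    = ((rdy')')'·sel'
    = rdy'·sel'
Both reduce to rdy'·sel', so they are equivalent.

Yes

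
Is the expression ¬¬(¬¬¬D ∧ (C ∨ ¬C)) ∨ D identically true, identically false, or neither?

¬¬(¬¬¬D ∧ (C ∨ ¬C)) ∨ D
= ¬¬(¬D ∧ (C ∨ ¬C)) ∨ D   (double negation)
= ¬¬¬D ∨ D   (complement / identity)
= ¬D ∨ D   (double negation)
= True   (complement)

identically true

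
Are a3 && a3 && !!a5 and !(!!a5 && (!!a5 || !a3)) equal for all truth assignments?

No

E1: a3 && a3 && !!a5
    = a3 && !!a5   (idempotence)
    = a3 && a5   (double negation)
E2: !(!!a5 && (!!a5 || !a3))
    = !!!a5   (absorption)
    = !a5   (double negation)
These differ: at a3=1, a5=0, E1 = 0 but E2 = 1.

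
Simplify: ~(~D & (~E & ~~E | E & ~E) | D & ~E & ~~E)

~(~D & (~E & ~~E | E & ~E) | D & ~E & ~~E)
= ~(~D & ~E & ~~E | D & ~E & ~~E)   [complement / identity]
= ~(~E & ~~E)   [distribution]
= E | ~E   [De Morgan]
= 1   [complement]

1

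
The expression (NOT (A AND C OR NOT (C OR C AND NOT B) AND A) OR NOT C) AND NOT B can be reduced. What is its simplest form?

(NOT A OR NOT C) AND NOT B

(NOT (A AND C OR NOT (C OR C AND NOT B) AND A) OR NOT C) AND NOT B
= (NOT (A AND C OR NOT C AND A) OR NOT C) AND NOT B   — absorption
= (NOT A OR NOT C) AND NOT B   — distribution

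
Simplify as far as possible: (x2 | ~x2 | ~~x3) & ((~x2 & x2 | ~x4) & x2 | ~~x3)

(x2 | ~x2 | ~~x3) & ((~x2 & x2 | ~x4) & x2 | ~~x3)
= (x2 | ~x2) & (~x2 & x2 | ~x4) & x2 | ~~x3   (distribution)
= (x2 | ~x2) & (~x2 & x2 | ~x4) & x2 | x3   (double negation)
= (x2 | ~x2) & ~x4 & x2 | x3   (complement / identity)
= ~x4 & x2 | x3   (complement / identity)

~x4 & x2 | x3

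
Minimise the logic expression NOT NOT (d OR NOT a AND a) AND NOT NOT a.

d AND a

NOT NOT (d OR NOT a AND a) AND NOT NOT a
= NOT NOT d AND NOT NOT a   (complement / identity)
= d AND NOT NOT a   (double negation)
= d AND a   (double negation)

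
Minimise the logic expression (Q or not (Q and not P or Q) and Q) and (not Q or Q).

Q

(Q or not (Q and not P or Q) and Q) and (not Q or Q)
= (Q or not Q and Q) and (not Q or Q)
= Q or not Q and Q
= Q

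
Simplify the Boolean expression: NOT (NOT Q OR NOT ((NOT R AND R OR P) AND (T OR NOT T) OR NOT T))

Q AND (P OR NOT T)

NOT (NOT Q OR NOT ((NOT R AND R OR P) AND (T OR NOT T) OR NOT T))
= NOT (NOT Q OR NOT (NOT R AND R OR P OR NOT T))   — complement / identity
= Q AND (NOT R AND R OR P OR NOT T)   — De Morgan
= Q AND (P OR NOT T)   — complement / identity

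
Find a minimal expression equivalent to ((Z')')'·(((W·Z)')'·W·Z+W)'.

((Z')')'·(((W·Z)')'·W·Z+W)'
= Z'·(((W·Z)')'·W·Z+W)'   — double negation
= Z'·(W·Z·W·Z+W)'   — double negation
= Z'·(W·Z+W)'   — idempotence
= Z'·W'   — absorption

Z'·W'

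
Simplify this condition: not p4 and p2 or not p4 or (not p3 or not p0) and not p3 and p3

not p4 and p2 or not p4 or (not p3 or not p0) and not p3 and p3
= not p4 and p2 or not p4 or not p3 and p3
= not p4 and p2 or not p4
= not p4

not p4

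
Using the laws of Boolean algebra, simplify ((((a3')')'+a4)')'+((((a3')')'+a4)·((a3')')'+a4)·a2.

((((a3')')'+a4)')'+((((a3')')'+a4)·((a3')')'+a4)·a2
= ((a3')')'+a4+((((a3')')'+a4)·((a3')')'+a4)·a2   — double negation
= ((a3')')'+a4+(((a3')')'+a4)·a2   — absorption
= ((a3')')'+a4   — absorption
= a3'+a4   — double negation

a3'+a4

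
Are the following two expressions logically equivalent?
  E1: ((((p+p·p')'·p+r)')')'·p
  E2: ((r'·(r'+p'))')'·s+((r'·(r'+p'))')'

No

E1: ((((p+p·p')'·p+r)')')'·p
    = (((p'·p+r)')')'·p   — complement / identity
    = (p'·p+r)'·p   — double negation
    = r'·p   — complement / identity
E2: ((r'·(r'+p'))')'·s+((r'·(r'+p'))')'
    = ((r'·(r'+p'))')'   — absorption
    = ((r')')'   — absorption
    = r'   — double negation
These differ: at p=0, r=0, s=1, E1 = 0 but E2 = 1.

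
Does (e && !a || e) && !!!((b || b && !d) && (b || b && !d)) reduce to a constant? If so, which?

(e && !a || e) && !!!((b || b && !d) && (b || b && !d))
= e && !!!((b || b && !d) && (b || b && !d))   (absorption)
= e && !!!(b || b && !d)   (idempotence)
= e && !!!b   (absorption)
= e && !b   (double negation)
This depends on b, e, so it is not a constant.

no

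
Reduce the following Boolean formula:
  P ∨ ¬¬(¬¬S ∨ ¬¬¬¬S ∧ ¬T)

P ∨ ¬¬(¬¬S ∨ ¬¬¬¬S ∧ ¬T)
= P ∨ ¬¬S ∨ ¬¬¬¬S ∧ ¬T   (double negation)
= P ∨ ¬¬S ∨ ¬¬S ∧ ¬T   (double negation)
= P ∨ ¬¬S   (absorption)
= P ∨ S   (double negation)

P ∨ S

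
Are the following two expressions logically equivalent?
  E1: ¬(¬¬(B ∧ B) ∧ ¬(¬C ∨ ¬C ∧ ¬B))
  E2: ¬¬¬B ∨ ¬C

Yes

E1: ¬(¬¬(B ∧ B) ∧ ¬(¬C ∨ ¬C ∧ ¬B))
    = ¬(¬¬(B ∧ B) ∧ ¬¬C)   (absorption)
    = ¬(B ∧ B) ∨ ¬C   (De Morgan)
    = ¬B ∨ ¬C   (idempotence)
E2: ¬¬¬B ∨ ¬C
    = ¬B ∨ ¬C   (double negation)
Both reduce to ¬B ∨ ¬C, so they are equivalent.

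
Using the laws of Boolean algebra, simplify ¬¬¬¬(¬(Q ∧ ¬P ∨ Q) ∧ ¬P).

¬Q ∧ ¬P

¬¬¬¬(¬(Q ∧ ¬P ∨ Q) ∧ ¬P)
= ¬¬(¬(Q ∧ ¬P ∨ Q) ∧ ¬P)
= ¬¬(¬Q ∧ ¬P)
= ¬Q ∧ ¬P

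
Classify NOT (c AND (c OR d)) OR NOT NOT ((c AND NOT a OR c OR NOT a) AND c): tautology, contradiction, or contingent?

NOT (c AND (c OR d)) OR NOT NOT ((c AND NOT a OR c OR NOT a) AND c)
= NOT (c AND (c OR d)) OR NOT NOT ((c OR NOT a) AND c)   [absorption]
= NOT (c AND (c OR d)) OR NOT NOT c   [absorption]
= NOT c OR NOT NOT c   [absorption]
= NOT c OR c   [double negation]
= TRUE   [complement]

tautology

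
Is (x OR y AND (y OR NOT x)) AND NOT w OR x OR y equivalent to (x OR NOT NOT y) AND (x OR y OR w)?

E1: (x OR y AND (y OR NOT x)) AND NOT w OR x OR y
    = (x OR y) AND NOT w OR x OR y   — absorption
    = x OR y   — absorption
E2: (x OR NOT NOT y) AND (x OR y OR w)
    = (x OR y) AND (x OR y OR w)   — double negation
    = x OR y   — absorption
Both reduce to x OR y, so they are equivalent.

Yes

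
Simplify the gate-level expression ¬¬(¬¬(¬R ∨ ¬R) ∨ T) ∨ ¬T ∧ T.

¬R ∨ T

¬¬(¬¬(¬R ∨ ¬R) ∨ T) ∨ ¬T ∧ T
= ¬¬(¬¬¬R ∨ T) ∨ ¬T ∧ T   — idempotence
= ¬¬¬R ∨ T ∨ ¬T ∧ T   — double negation
= ¬R ∨ T ∨ ¬T ∧ T   — double negation
= ¬R ∨ T   — complement / identity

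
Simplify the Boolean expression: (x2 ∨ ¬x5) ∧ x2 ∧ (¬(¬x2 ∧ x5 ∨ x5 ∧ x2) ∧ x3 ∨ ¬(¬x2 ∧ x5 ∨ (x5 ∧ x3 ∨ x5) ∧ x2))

(x2 ∨ ¬x5) ∧ x2 ∧ (¬(¬x2 ∧ x5 ∨ x5 ∧ x2) ∧ x3 ∨ ¬(¬x2 ∧ x5 ∨ (x5 ∧ x3 ∨ x5) ∧ x2))
= (x2 ∨ ¬x5) ∧ x2 ∧ (¬(¬x2 ∧ x5 ∨ x5 ∧ x2) ∧ x3 ∨ ¬(¬x2 ∧ x5 ∨ x5 ∧ x2))   [absorption]
= (x2 ∨ ¬x5) ∧ x2 ∧ ¬(¬x2 ∧ x5 ∨ x5 ∧ x2)   [absorption]
= (x2 ∨ ¬x5) ∧ x2 ∧ ¬x5   [distribution]
= x2 ∧ ¬x5   [absorption]

x2 ∧ ¬x5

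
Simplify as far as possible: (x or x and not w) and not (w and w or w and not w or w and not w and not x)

x and not w

(x or x and not w) and not (w and w or w and not w or w and not w and not x)
= (x or x and not w) and not (w and w or w and not w)   (absorption)
= (x or x and not w) and not w   (distribution)
= x and not w   (absorption)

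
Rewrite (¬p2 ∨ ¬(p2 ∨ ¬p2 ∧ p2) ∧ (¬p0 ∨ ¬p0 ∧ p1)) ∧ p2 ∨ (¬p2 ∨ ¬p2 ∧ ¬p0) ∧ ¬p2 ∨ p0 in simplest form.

(¬p2 ∨ ¬(p2 ∨ ¬p2 ∧ p2) ∧ (¬p0 ∨ ¬p0 ∧ p1)) ∧ p2 ∨ (¬p2 ∨ ¬p2 ∧ ¬p0) ∧ ¬p2 ∨ p0
= (¬p2 ∨ ¬p2 ∧ (¬p0 ∨ ¬p0 ∧ p1)) ∧ p2 ∨ (¬p2 ∨ ¬p2 ∧ ¬p0) ∧ ¬p2 ∨ p0
= (¬p2 ∨ ¬p2 ∧ ¬p0) ∧ p2 ∨ (¬p2 ∨ ¬p2 ∧ ¬p0) ∧ ¬p2 ∨ p0
= ¬p2 ∨ ¬p2 ∧ ¬p0 ∨ p0
= ¬p2 ∨ p0

¬p2 ∨ p0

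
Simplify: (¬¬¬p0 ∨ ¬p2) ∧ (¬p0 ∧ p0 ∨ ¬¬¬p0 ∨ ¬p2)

¬p0 ∨ ¬p2

(¬¬¬p0 ∨ ¬p2) ∧ (¬p0 ∧ p0 ∨ ¬¬¬p0 ∨ ¬p2)
= (¬¬¬p0 ∨ ¬p2) ∧ (¬¬¬p0 ∨ ¬p2)   — complement / identity
= ¬¬¬p0 ∨ ¬p2   — idempotence
= ¬p0 ∨ ¬p2   — double negation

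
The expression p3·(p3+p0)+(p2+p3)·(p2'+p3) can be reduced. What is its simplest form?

p3

p3·(p3+p0)+(p2+p3)·(p2'+p3)
= p3+(p2+p3)·(p2'+p3)
= p3+p2·p2'+p3
= p3+p3
= p3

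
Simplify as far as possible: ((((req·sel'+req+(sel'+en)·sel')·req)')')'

((((req·sel'+req+(sel'+en)·sel')·req)')')'
= ((((req+(sel'+en)·sel')·req)')')'   — absorption
= ((((req+sel')·req)')')'   — absorption
= ((req')')'   — absorption
= req'   — double negation

req'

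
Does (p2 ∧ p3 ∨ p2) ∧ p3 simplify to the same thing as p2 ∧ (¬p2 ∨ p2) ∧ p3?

E1: (p2 ∧ p3 ∨ p2) ∧ p3
    = p2 ∧ p3   [absorption]
E2: p2 ∧ (¬p2 ∨ p2) ∧ p3
    = p2 ∧ p3   [complement / identity]
Both reduce to p2 ∧ p3, so they are equivalent.

Yes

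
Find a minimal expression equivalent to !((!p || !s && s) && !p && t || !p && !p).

!((!p || !s && s) && !p && t || !p && !p)
= !(!p && !p && t || !p && !p)   — complement / identity
= !(!p && !p)   — absorption
= p || p   — De Morgan
= p   — idempotence

p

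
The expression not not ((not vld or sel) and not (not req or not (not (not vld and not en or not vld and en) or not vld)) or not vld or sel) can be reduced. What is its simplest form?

not not ((not vld or sel) and not (not req or not (not (not vld and not en or not vld and en) or not vld)) or not vld or sel)
= not not ((not vld or sel) and not (not req or not (not not vld or not vld)) or not vld or sel)   (distribution)
= (not vld or sel) and not (not req or not (not not vld or not vld)) or not vld or sel   (double negation)
= (not vld or sel) and req and (not not vld or not vld) or not vld or sel   (De Morgan)
= (not vld or sel) and req and (vld or not vld) or not vld or sel   (double negation)
= (not vld or sel) and req or not vld or sel   (complement / identity)
= not vld or sel   (absorption)

not vld or sel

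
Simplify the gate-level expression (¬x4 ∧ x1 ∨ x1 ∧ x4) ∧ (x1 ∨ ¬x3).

x1

(¬x4 ∧ x1 ∨ x1 ∧ x4) ∧ (x1 ∨ ¬x3)
= x1 ∧ (x1 ∨ ¬x3)   (distribution)
= x1   (absorption)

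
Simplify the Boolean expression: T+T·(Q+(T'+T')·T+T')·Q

T

T+T·(Q+(T'+T')·T+T')·Q
= T+T·(Q+T'·T+T')·Q
= T+T·(Q+T')·Q
= T+T·Q
= T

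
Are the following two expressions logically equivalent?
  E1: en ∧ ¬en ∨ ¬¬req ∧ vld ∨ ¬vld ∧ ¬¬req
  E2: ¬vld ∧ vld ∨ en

E1: en ∧ ¬en ∨ ¬¬req ∧ vld ∨ ¬vld ∧ ¬¬req
    = en ∧ ¬en ∨ ¬¬req   — distribution
    = ¬¬req   — complement / identity
    = req   — double negation
E2: ¬vld ∧ vld ∨ en
    = en   — complement / identity
These differ: at en=1, req=0, vld=0, E1 = 0 but E2 = 1.

No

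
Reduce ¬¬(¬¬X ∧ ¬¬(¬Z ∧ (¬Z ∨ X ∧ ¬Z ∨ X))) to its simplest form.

¬¬(¬¬X ∧ ¬¬(¬Z ∧ (¬Z ∨ X ∧ ¬Z ∨ X)))
= ¬¬(¬¬X ∧ ¬¬(¬Z ∧ (¬Z ∨ X)))   — absorption
= ¬(¬X ∨ ¬(¬Z ∧ (¬Z ∨ X)))   — De Morgan
= ¬(¬X ∨ ¬¬Z)   — absorption
= X ∧ ¬Z   — De Morgan

X ∧ ¬Z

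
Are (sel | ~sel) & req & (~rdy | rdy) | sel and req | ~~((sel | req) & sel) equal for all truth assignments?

Yes

E1: (sel | ~sel) & req & (~rdy | rdy) | sel
    = (sel | ~sel) & req | sel   — complement / identity
    = req | sel   — complement / identity
E2: req | ~~((sel | req) & sel)
    = req | (sel | req) & sel   — double negation
    = req | sel   — absorption
Both reduce to req | sel, so they are equivalent.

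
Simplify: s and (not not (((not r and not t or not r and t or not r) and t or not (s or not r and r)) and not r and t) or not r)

s and (not not (((not r and not t or not r and t or not r) and t or not (s or not r and r)) and not r and t) or not r)
= s and (not not (((not r or not r) and t or not (s or not r and r)) and not r and t) or not r)
= s and (((not r or not r) and t or not (s or not r and r)) and not r and t or not r)
= s and (((not r or not r) and t or not s) and not r and t or not r)
= s and ((not r and t or not s) and not r and t or not r)
= s and (not r and t or not r)
= s and not r

s and not r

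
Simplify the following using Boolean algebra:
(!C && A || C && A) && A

A

(!C && A || C && A) && A
= A && A
= A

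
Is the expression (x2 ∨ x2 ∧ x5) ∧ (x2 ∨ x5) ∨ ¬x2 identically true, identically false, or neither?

(x2 ∨ x2 ∧ x5) ∧ (x2 ∨ x5) ∨ ¬x2
= x2 ∧ (x2 ∨ x5) ∨ ¬x2   (absorption)
= x2 ∨ ¬x2   (absorption)
= True   (complement)

identically true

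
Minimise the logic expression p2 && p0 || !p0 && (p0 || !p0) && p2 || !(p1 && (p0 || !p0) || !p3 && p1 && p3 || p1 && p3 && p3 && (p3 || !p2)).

p2 && p0 || !p0 && (p0 || !p0) && p2 || !(p1 && (p0 || !p0) || !p3 && p1 && p3 || p1 && p3 && p3 && (p3 || !p2))
= p2 && p0 || !p0 && (p0 || !p0) && p2 || !(p1 && (p0 || !p0) || !p3 && p1 && p3 || p1 && p3 && p3)   [absorption]
= p2 && p0 || !p0 && (p0 || !p0) && p2 || !(p1 && (p0 || !p0) || p1 && p3)   [distribution]
= p2 && p0 || !p0 && (p0 || !p0) && p2 || !(p1 || p1 && p3)   [complement / identity]
= p2 && p0 || !p0 && (p0 || !p0) && p2 || !p1   [absorption]
= p2 && p0 || !p0 && p2 || !p1   [complement / identity]
= p2 || !p1   [distribution]

p2 || !p1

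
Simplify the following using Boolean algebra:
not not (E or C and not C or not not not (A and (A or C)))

E or not A

not not (E or C and not C or not not not (A and (A or C)))
= not not (E or C and not C or not (A and (A or C)))   (double negation)
= not not (E or C and not C or not A)   (absorption)
= E or C and not C or not A   (double negation)
= E or not A   (complement / identity)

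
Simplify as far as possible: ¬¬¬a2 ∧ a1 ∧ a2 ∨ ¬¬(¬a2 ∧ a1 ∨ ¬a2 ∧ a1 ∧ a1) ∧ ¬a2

¬¬¬a2 ∧ a1 ∧ a2 ∨ ¬¬(¬a2 ∧ a1 ∨ ¬a2 ∧ a1 ∧ a1) ∧ ¬a2
= ¬¬¬a2 ∧ a1 ∧ a2 ∨ ¬¬(¬a2 ∧ a1) ∧ ¬a2   (absorption)
= ¬¬¬a2 ∧ a1 ∧ a2 ∨ ¬a2 ∧ a1 ∧ ¬a2   (double negation)
= ¬a2 ∧ a1 ∧ a2 ∨ ¬a2 ∧ a1 ∧ ¬a2   (double negation)
= ¬a2 ∧ a1   (distribution)

¬a2 ∧ a1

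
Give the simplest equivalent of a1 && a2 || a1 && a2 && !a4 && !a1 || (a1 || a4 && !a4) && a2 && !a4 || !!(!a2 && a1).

a1 && a2 || a1 && a2 && !a4 && !a1 || (a1 || a4 && !a4) && a2 && !a4 || !!(!a2 && a1)
= a1 && a2 || a1 && a2 && !a4 && !a1 || a1 && a2 && !a4 || !!(!a2 && a1)   — complement / identity
= a1 && a2 || a1 && a2 && !a4 || !!(!a2 && a1)   — absorption
= a1 && a2 || !!(!a2 && a1)   — absorption
= a1 && a2 || !a2 && a1   — double negation
= a1   — distribution

a1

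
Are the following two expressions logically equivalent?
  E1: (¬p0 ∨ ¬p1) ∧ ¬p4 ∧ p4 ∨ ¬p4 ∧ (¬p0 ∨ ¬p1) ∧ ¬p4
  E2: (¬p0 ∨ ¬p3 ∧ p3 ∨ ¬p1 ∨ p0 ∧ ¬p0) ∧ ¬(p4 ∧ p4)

E1: (¬p0 ∨ ¬p1) ∧ ¬p4 ∧ p4 ∨ ¬p4 ∧ (¬p0 ∨ ¬p1) ∧ ¬p4
    = (¬p0 ∨ ¬p1) ∧ ¬p4   — distribution
E2: (¬p0 ∨ ¬p3 ∧ p3 ∨ ¬p1 ∨ p0 ∧ ¬p0) ∧ ¬(p4 ∧ p4)
    = (¬p0 ∨ ¬p3 ∧ p3 ∨ ¬p1) ∧ ¬(p4 ∧ p4)   — complement / identity
    = (¬p0 ∨ ¬p1) ∧ ¬(p4 ∧ p4)   — complement / identity
    = (¬p0 ∨ ¬p1) ∧ ¬p4   — idempotence
Both reduce to (¬p0 ∨ ¬p1) ∧ ¬p4, so they are equivalent.

Yes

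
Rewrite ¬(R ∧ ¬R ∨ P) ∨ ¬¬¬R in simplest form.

¬(R ∧ ¬R ∨ P) ∨ ¬¬¬R
= ¬(R ∧ ¬R ∨ P) ∨ ¬R   [double negation]
= ¬P ∨ ¬R   [complement / identity]

¬P ∨ ¬R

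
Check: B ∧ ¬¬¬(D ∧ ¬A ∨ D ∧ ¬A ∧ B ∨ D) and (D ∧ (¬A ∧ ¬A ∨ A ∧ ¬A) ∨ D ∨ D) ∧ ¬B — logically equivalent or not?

No

E1: B ∧ ¬¬¬(D ∧ ¬A ∨ D ∧ ¬A ∧ B ∨ D)
    = B ∧ ¬¬¬(D ∧ ¬A ∨ D)   [absorption]
    = B ∧ ¬¬¬D   [absorption]
    = B ∧ ¬D   [double negation]
E2: (D ∧ (¬A ∧ ¬A ∨ A ∧ ¬A) ∨ D ∨ D) ∧ ¬B
    = (D ∧ (¬A ∧ ¬A ∨ A ∧ ¬A) ∨ D) ∧ ¬B   [idempotence]
    = (D ∧ ¬A ∨ D) ∧ ¬B   [distribution]
    = D ∧ ¬B   [absorption]
These differ: at A=1, B=0, D=1, E1 = 0 but E2 = 1.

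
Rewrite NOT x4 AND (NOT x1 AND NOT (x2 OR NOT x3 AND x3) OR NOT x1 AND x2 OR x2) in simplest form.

NOT x4 AND (NOT x1 OR x2)

NOT x4 AND (NOT x1 AND NOT (x2 OR NOT x3 AND x3) OR NOT x1 AND x2 OR x2)
= NOT x4 AND (NOT x1 AND NOT x2 OR NOT x1 AND x2 OR x2)
= NOT x4 AND (NOT x1 OR x2)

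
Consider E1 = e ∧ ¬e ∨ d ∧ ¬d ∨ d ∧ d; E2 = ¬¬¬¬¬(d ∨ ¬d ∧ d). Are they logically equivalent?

E1: e ∧ ¬e ∨ d ∧ ¬d ∨ d ∧ d
    = e ∧ ¬e ∨ d
    = d
E2: ¬¬¬¬¬(d ∨ ¬d ∧ d)
    = ¬¬¬(d ∨ ¬d ∧ d)
    = ¬¬¬d
    = ¬d
These differ: at d=1, e=0, E1 = 1 but E2 = 0.

No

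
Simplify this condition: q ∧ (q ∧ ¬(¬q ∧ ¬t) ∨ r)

q ∧ (q ∧ ¬(¬q ∧ ¬t) ∨ r)
= q ∧ (q ∧ (q ∨ t) ∨ r)   — De Morgan
= q ∧ (q ∨ r)   — absorption
= q   — absorption

q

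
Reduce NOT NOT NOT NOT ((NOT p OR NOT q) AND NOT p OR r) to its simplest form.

NOT p OR r

NOT NOT NOT NOT ((NOT p OR NOT q) AND NOT p OR r)
= NOT NOT NOT NOT (NOT p OR r)   [absorption]
= NOT NOT (NOT p OR r)   [double negation]
= NOT p OR r   [double negation]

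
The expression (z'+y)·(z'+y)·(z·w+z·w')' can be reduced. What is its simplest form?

(z'+y)·(z'+y)·(z·w+z·w')'
= (z'+y)·(z'+y)·z'   — distribution
= (z'+y)·z'   — idempotence
= z'   — absorption

z'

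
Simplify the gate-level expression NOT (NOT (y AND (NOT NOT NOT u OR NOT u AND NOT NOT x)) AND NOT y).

NOT (NOT (y AND (NOT NOT NOT u OR NOT u AND NOT NOT x)) AND NOT y)
= NOT (NOT (y AND (NOT NOT NOT u OR NOT u AND x)) AND NOT y)
= NOT (NOT (y AND (NOT u OR NOT u AND x)) AND NOT y)
= NOT (NOT (y AND NOT u) AND NOT y)
= y AND NOT u OR y
= y

y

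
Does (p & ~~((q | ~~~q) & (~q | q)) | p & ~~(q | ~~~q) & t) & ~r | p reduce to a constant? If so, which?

no

(p & ~~((q | ~~~q) & (~q | q)) | p & ~~(q | ~~~q) & t) & ~r | p
= (p & ~~(q | ~~~q) | p & ~~(q | ~~~q) & t) & ~r | p   (complement / identity)
= p & ~~(q | ~~~q) & ~r | p   (absorption)
= p & (q | ~~~q) & ~r | p   (double negation)
= p & (q | ~q) & ~r | p   (double negation)
= p & ~r | p   (complement / identity)
= p   (absorption)
This depends on p, so it is not a constant.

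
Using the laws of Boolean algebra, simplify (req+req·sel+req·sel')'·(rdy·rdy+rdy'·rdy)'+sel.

req'·rdy'+sel

(req+req·sel+req·sel')'·(rdy·rdy+rdy'·rdy)'+sel
= (req+req·sel+req·sel')'·rdy'+sel   [distribution]
= (req+req)'·rdy'+sel   [distribution]
= req'·rdy'+sel   [idempotence]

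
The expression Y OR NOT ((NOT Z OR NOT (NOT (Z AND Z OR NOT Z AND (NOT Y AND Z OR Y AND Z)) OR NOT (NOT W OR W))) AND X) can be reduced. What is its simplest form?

Y OR NOT X

Y OR NOT ((NOT Z OR NOT (NOT (Z AND Z OR NOT Z AND (NOT Y AND Z OR Y AND Z)) OR NOT (NOT W OR W))) AND X)
= Y OR NOT ((NOT Z OR NOT (NOT (Z AND Z OR NOT Z AND Z) OR NOT (NOT W OR W))) AND X)   [distribution]
= Y OR NOT ((NOT Z OR (Z AND Z OR NOT Z AND Z) AND (NOT W OR W)) AND X)   [De Morgan]
= Y OR NOT ((NOT Z OR Z AND (NOT W OR W)) AND X)   [distribution]
= Y OR NOT ((NOT Z OR Z) AND X)   [complement / identity]
= Y OR NOT X   [complement / identity]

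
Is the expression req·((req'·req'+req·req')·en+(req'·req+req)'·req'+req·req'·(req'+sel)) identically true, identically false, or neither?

req·((req'·req'+req·req')·en+(req'·req+req)'·req'+req·req'·(req'+sel))
= req·((req'·req'+req·req')·en+(req'·req+req)'·req'+req·req')   (absorption)
= req·((req'·req'+req·req')·en+req'·req'+req·req')   (complement / identity)
= req·(req'·req'+req·req')   (absorption)
= req·req'   (distribution)
= 0   (complement)

identically false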